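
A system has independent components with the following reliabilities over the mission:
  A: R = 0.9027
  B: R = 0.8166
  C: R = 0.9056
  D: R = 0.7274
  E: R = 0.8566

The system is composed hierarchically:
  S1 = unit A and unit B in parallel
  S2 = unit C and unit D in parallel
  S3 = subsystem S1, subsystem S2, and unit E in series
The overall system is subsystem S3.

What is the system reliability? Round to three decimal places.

Parallel (A and B): 1 − (1 − 0.90270)(1 − 0.81660) = 0.98216
Parallel (C and D): 1 − (1 − 0.90560)(1 − 0.72740) = 0.97427
Series ([0.98216], [0.97427], and E): 0.98216 × 0.97427 × 0.85660 = 0.820

0.820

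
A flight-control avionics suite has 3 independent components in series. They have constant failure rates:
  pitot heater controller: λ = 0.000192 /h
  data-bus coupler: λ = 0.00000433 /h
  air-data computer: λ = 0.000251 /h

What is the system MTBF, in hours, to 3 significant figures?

Series of exponential components: λ_sys = Σ λ_i
λ_sys = 0.000192 + 0.00000433 + 0.000251 = 4.4733e-04 /h
MTBF = 1 / λ_sys = 2240 h

2240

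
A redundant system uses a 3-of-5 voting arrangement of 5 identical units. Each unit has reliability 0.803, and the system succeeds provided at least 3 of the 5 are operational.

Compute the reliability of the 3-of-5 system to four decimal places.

R = Σ_{i=3}^{5} C(5,i) p^i (1−p)^{5−i} with p = 0.803
C(5,3)·0.803^3·0.197^2 = 0.200946
C(5,4)·0.803^4·0.197^1 = 0.409542
C(5,5)·0.803^5·0.197^0 = 0.333870
Sum = 0.9444

0.9444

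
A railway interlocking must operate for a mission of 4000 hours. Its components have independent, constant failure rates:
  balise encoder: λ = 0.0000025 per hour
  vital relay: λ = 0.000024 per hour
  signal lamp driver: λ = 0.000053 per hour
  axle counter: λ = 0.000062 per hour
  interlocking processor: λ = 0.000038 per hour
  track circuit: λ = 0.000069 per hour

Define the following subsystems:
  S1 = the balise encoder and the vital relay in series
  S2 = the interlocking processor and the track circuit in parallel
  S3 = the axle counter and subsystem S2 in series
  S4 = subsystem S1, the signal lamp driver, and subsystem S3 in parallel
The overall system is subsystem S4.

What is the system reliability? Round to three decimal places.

R(balise encoder) = exp(−0.0000025 × 4000) = 0.99005
R(vital relay) = exp(−0.000024 × 4000) = 0.90846
R(signal lamp driver) = exp(−0.000053 × 4000) = 0.80896
R(axle counter) = exp(−0.000062 × 4000) = 0.78036
R(interlocking processor) = exp(−0.000038 × 4000) = 0.85899
R(track circuit) = exp(−0.000069 × 4000) = 0.75881
Series (balise encoder and vital relay): 0.99005 × 0.90846 = 0.89942
Parallel (interlocking processor and track circuit): 1 − (1 − 0.85899)(1 − 0.75881) = 0.96599
Series (axle counter and [0.96599]): 0.78036 × 0.96599 = 0.75382
Parallel ([0.89942], signal lamp driver, and [0.75382]): 1 − (1 − 0.89942)(1 − 0.80896)(1 − 0.75382) = 0.995

0.995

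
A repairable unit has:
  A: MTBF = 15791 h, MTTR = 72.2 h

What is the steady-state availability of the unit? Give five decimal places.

0.99545

A(A) = MTBF/(MTBF+MTTR) = 15791/(15791+72.2) = 0.99545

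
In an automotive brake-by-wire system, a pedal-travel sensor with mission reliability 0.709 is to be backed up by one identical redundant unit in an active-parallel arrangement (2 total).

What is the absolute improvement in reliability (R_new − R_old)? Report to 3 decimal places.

R_before = 0.709
R_after = 1 − (1 − 0.709)^2 = 0.915
ΔR = 0.915 − 0.709 = 0.206

0.206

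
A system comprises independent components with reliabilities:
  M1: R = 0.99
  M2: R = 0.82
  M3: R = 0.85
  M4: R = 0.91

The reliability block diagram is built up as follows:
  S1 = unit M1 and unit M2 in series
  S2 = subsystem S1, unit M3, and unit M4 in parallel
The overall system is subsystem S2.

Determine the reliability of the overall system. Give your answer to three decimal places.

0.997

Series (M1 and M2): 0.99000 × 0.82000 = 0.81180
Parallel ([0.81180], M3, and M4): 1 − (1 − 0.81180)(1 − 0.85000)(1 − 0.91000) = 0.997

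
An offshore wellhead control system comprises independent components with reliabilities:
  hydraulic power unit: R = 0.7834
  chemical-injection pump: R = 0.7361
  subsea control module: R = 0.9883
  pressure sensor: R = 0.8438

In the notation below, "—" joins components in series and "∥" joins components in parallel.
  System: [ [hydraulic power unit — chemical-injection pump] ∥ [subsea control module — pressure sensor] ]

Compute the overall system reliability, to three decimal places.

Series (hydraulic power unit and chemical-injection pump): 0.78340 × 0.73610 = 0.57666
Series (subsea control module and pressure sensor): 0.98830 × 0.84380 = 0.83393
Parallel ([0.57666] and [0.83393]): 1 − (1 − 0.57666)(1 − 0.83393) = 0.930

0.930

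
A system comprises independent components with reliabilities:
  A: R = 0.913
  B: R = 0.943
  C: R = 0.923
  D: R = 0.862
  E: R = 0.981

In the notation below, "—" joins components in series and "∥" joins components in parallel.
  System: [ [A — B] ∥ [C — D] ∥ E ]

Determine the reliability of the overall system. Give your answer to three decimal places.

0.999

Series (A and B): 0.91300 × 0.94300 = 0.86096
Series (C and D): 0.92300 × 0.86200 = 0.79563
Parallel ([0.86096], [0.79563], and E): 1 − (1 − 0.86096)(1 − 0.79563)(1 − 0.98100) = 0.999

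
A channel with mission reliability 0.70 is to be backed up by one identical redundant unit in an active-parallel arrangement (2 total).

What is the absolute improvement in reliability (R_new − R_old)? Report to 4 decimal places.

0.2100

R_before = 0.70
R_after = 1 − (1 − 0.70)^2 = 0.9100
ΔR = 0.9100 − 0.70 = 0.2100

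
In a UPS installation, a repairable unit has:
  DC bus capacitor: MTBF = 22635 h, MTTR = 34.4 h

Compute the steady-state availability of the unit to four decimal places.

A(DC bus capacitor) = MTBF/(MTBF+MTTR) = 22635/(22635+34.4) = 0.9985

0.9985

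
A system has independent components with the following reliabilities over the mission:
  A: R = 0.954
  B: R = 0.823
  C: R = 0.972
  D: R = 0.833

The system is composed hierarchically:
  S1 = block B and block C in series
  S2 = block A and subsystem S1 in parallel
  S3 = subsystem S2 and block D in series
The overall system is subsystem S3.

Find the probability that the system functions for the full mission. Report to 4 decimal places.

Series (B and C): 0.823000 × 0.972000 = 0.799956
Parallel (A and [0.799956]): 1 − (1 − 0.954000)(1 − 0.799956) = 0.990798
Series ([0.990798] and D): 0.990798 × 0.833000 = 0.8253

0.8253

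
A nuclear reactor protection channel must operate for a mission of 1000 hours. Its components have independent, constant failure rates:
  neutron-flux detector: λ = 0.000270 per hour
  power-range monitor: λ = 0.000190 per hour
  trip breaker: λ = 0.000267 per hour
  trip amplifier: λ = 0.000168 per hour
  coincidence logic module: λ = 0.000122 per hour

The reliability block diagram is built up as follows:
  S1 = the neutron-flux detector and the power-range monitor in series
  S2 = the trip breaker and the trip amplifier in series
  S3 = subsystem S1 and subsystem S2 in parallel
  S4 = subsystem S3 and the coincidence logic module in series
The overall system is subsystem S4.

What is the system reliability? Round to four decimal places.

0.7700

R(neutron-flux detector) = exp(−0.000270 × 1000) = 0.763379
R(power-range monitor) = exp(−0.000190 × 1000) = 0.826959
R(trip breaker) = exp(−0.000267 × 1000) = 0.765673
R(trip amplifier) = exp(−0.000168 × 1000) = 0.845354
R(coincidence logic module) = exp(−0.000122 × 1000) = 0.885148
Series (neutron-flux detector and power-range monitor): 0.763379 × 0.826959 = 0.631283
Series (trip breaker and trip amplifier): 0.765673 × 0.845354 = 0.647265
Parallel ([0.631283] and [0.647265]): 1 − (1 − 0.631283)(1 − 0.647265) = 0.869941
Series ([0.869941] and coincidence logic module): 0.869941 × 0.885148 = 0.7700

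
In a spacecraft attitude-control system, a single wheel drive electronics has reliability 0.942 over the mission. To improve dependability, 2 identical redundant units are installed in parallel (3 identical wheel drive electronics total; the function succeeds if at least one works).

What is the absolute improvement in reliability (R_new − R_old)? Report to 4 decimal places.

R_before = 0.942
R_after = 1 − (1 − 0.942)^3 = 0.9998
ΔR = 0.9998 − 0.942 = 0.0578

0.0578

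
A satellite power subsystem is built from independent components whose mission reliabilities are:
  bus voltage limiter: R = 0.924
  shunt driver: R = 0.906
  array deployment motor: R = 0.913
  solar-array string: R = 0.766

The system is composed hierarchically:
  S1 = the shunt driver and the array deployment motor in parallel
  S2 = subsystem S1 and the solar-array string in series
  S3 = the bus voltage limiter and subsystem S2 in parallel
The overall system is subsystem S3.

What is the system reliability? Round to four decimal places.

0.9817

Parallel (shunt driver and array deployment motor): 1 − (1 − 0.906000)(1 − 0.913000) = 0.991822
Series ([0.991822] and solar-array string): 0.991822 × 0.766000 = 0.759736
Parallel (bus voltage limiter and [0.759736]): 1 − (1 − 0.924000)(1 − 0.759736) = 0.9817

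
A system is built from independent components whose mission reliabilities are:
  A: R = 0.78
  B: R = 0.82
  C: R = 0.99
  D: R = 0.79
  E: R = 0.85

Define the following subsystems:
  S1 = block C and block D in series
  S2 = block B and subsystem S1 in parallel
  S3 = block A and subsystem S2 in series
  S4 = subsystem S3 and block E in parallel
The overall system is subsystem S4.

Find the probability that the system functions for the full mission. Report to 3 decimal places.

Series (C and D): 0.99000 × 0.79000 = 0.78210
Parallel (B and [0.78210]): 1 − (1 − 0.82000)(1 − 0.78210) = 0.96078
Series (A and [0.96078]): 0.78000 × 0.96078 = 0.74941
Parallel ([0.74941] and E): 1 − (1 − 0.74941)(1 − 0.85000) = 0.962

0.962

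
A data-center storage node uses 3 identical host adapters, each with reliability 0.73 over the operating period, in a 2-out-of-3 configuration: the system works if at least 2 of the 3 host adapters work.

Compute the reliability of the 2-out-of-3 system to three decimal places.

R = Σ_{i=2}^{3} C(3,i) p^i (1−p)^{3−i} with p = 0.73
C(3,2)·0.73^2·0.27^1 = 0.43165
C(3,3)·0.73^3·0.27^0 = 0.38902
Sum = 0.821

0.821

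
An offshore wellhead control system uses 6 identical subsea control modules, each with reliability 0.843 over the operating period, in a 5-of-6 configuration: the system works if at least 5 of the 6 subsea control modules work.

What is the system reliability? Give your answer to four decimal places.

R = Σ_{i=5}^{6} C(6,i) p^i (1−p)^{6−i} with p = 0.843
C(6,5)·0.843^5·0.157^1 = 0.401041
C(6,6)·0.843^6·0.157^0 = 0.358893
Sum = 0.7599

0.7599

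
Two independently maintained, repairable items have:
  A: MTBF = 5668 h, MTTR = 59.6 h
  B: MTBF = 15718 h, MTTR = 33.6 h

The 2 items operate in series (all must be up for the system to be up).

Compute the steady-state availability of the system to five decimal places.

A(A) = MTBF/(MTBF+MTTR) = 5668/(5668+59.6) = 0.989594
A(B) = MTBF/(MTBF+MTTR) = 15718/(15718+33.6) = 0.997867
Series availability: 0.989594 × 0.997867 = 0.98748

0.98748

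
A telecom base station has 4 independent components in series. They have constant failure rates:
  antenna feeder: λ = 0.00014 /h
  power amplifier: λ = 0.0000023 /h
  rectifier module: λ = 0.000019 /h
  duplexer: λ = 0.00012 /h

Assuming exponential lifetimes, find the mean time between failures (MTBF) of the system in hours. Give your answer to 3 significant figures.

Series of exponential components: λ_sys = Σ λ_i
λ_sys = 0.00014 + 0.0000023 + 0.000019 + 0.00012 = 2.8130e-04 /h
MTBF = 1 / λ_sys = 3550 h

3550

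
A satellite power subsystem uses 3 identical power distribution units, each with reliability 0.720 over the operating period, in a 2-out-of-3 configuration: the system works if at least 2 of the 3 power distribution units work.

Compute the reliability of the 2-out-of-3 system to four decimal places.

R = Σ_{i=2}^{3} C(3,i) p^i (1−p)^{3−i} with p = 0.720
C(3,2)·0.720^2·0.280^1 = 0.435456
C(3,3)·0.720^3·0.280^0 = 0.373248
Sum = 0.8087

0.8087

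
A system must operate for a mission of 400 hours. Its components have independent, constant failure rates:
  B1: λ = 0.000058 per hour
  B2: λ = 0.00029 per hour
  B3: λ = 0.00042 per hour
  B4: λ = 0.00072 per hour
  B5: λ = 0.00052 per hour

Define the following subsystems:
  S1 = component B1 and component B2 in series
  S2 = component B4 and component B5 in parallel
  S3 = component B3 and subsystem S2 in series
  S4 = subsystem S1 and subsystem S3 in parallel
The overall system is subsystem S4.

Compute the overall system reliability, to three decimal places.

R(B1) = exp(−0.000058 × 400) = 0.97707
R(B2) = exp(−0.00029 × 400) = 0.89048
R(B3) = exp(−0.00042 × 400) = 0.84535
R(B4) = exp(−0.00072 × 400) = 0.74976
R(B5) = exp(−0.00052 × 400) = 0.81221
Series (B1 and B2): 0.97707 × 0.89048 = 0.87006
Parallel (B4 and B5): 1 − (1 − 0.74976)(1 − 0.81221) = 0.95301
Series (B3 and [0.95301]): 0.84535 × 0.95301 = 0.80563
Parallel ([0.87006] and [0.80563]): 1 − (1 − 0.87006)(1 − 0.80563) = 0.975

0.975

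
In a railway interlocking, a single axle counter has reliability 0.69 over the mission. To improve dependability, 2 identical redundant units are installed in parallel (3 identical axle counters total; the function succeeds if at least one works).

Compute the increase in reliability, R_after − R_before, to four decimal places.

R_before = 0.69
R_after = 1 − (1 − 0.69)^3 = 0.9702
ΔR = 0.9702 − 0.69 = 0.2802

0.2802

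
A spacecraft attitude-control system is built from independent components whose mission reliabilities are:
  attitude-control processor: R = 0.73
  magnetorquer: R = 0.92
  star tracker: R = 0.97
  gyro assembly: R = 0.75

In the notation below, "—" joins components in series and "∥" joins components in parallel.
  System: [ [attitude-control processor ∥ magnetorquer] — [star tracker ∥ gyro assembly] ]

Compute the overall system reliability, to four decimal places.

0.9711

Parallel (attitude-control processor and magnetorquer): 1 − (1 − 0.730000)(1 − 0.920000) = 0.978400
Parallel (star tracker and gyro assembly): 1 − (1 − 0.970000)(1 − 0.750000) = 0.992500
Series ([0.978400] and [0.992500]): 0.978400 × 0.992500 = 0.9711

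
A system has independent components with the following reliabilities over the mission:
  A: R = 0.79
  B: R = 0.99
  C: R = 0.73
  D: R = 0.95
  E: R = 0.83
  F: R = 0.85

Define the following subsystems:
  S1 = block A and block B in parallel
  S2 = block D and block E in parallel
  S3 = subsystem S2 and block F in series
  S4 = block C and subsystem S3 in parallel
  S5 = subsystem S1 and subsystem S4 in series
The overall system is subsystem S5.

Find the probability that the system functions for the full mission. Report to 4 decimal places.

Parallel (A and B): 1 − (1 − 0.790000)(1 − 0.990000) = 0.997900
Parallel (D and E): 1 − (1 − 0.950000)(1 − 0.830000) = 0.991500
Series ([0.991500] and F): 0.991500 × 0.850000 = 0.842775
Parallel (C and [0.842775]): 1 − (1 − 0.730000)(1 − 0.842775) = 0.957549
Series ([0.997900] and [0.957549]): 0.997900 × 0.957549 = 0.9555

0.9555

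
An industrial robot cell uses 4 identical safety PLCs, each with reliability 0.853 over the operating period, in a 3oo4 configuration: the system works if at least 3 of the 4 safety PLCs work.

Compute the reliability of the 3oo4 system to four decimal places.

R = Σ_{i=3}^{4} C(4,i) p^i (1−p)^{4−i} with p = 0.853
C(4,3)·0.853^3·0.147^1 = 0.364942
C(4,4)·0.853^4·0.147^0 = 0.529415
Sum = 0.8944

0.8944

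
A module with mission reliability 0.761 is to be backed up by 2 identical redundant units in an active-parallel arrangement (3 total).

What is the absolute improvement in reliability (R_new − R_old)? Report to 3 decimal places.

0.225

R_before = 0.761
R_after = 1 − (1 − 0.761)^3 = 0.986
ΔR = 0.986 − 0.761 = 0.225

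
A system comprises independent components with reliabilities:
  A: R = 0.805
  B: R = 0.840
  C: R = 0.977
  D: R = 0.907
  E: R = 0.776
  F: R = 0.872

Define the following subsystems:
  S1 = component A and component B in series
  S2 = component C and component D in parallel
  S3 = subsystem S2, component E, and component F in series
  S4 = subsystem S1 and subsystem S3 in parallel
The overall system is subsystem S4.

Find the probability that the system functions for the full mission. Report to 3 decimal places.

0.895

Series (A and B): 0.80500 × 0.84000 = 0.67620
Parallel (C and D): 1 − (1 − 0.97700)(1 − 0.90700) = 0.99786
Series ([0.99786], E, and F): 0.99786 × 0.77600 × 0.87200 = 0.67522
Parallel ([0.67620] and [0.67522]): 1 − (1 − 0.67620)(1 − 0.67522) = 0.895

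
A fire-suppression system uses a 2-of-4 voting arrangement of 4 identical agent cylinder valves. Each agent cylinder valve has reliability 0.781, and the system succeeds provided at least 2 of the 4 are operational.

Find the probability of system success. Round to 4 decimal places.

R = Σ_{i=2}^{4} C(4,i) p^i (1−p)^{4−i} with p = 0.781
C(4,2)·0.781^2·0.219^2 = 0.175526
C(4,3)·0.781^3·0.219^1 = 0.417308
C(4,4)·0.781^4·0.219^0 = 0.372052
Sum = 0.9649

0.9649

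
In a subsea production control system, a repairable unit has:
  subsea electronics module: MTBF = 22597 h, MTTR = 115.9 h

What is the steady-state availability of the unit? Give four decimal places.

A(subsea electronics module) = MTBF/(MTBF+MTTR) = 22597/(22597+115.9) = 0.9949

0.9949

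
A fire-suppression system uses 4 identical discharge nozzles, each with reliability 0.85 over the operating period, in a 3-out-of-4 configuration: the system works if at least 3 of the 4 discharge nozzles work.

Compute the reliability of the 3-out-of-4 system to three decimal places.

0.890

R = Σ_{i=3}^{4} C(4,i) p^i (1−p)^{4−i} with p = 0.85
C(4,3)·0.85^3·0.15^1 = 0.36848
C(4,4)·0.85^4·0.15^0 = 0.52201
Sum = 0.890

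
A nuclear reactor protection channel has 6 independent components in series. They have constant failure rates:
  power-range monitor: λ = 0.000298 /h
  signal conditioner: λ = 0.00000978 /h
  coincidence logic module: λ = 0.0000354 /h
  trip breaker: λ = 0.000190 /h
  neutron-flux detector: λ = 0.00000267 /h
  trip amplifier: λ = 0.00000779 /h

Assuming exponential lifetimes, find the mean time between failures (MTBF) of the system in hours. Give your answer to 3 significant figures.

Series of exponential components: λ_sys = Σ λ_i
λ_sys = 0.000298 + 0.00000978 + 0.0000354 + 0.000190 + 0.00000267 + 0.00000779 = 5.4364e-04 /h
MTBF = 1 / λ_sys = 1840 h

1840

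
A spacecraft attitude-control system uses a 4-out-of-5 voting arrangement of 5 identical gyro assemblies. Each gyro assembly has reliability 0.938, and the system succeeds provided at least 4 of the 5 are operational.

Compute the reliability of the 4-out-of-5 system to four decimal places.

0.9661

R = Σ_{i=4}^{5} C(5,i) p^i (1−p)^{5−i} with p = 0.938
C(5,4)·0.938^4·0.062^1 = 0.239979
C(5,5)·0.938^5·0.062^0 = 0.726130
Sum = 0.9661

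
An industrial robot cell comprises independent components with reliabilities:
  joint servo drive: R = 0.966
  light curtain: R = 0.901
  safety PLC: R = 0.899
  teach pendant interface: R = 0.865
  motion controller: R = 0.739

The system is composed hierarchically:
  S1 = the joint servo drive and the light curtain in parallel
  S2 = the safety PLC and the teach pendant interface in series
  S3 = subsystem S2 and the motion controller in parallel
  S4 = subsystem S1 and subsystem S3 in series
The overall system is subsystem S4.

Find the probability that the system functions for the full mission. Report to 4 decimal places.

0.9388

Parallel (joint servo drive and light curtain): 1 − (1 − 0.966000)(1 − 0.901000) = 0.996634
Series (safety PLC and teach pendant interface): 0.899000 × 0.865000 = 0.777635
Parallel ([0.777635] and motion controller): 1 − (1 − 0.777635)(1 − 0.739000) = 0.941963
Series ([0.996634] and [0.941963]): 0.996634 × 0.941963 = 0.9388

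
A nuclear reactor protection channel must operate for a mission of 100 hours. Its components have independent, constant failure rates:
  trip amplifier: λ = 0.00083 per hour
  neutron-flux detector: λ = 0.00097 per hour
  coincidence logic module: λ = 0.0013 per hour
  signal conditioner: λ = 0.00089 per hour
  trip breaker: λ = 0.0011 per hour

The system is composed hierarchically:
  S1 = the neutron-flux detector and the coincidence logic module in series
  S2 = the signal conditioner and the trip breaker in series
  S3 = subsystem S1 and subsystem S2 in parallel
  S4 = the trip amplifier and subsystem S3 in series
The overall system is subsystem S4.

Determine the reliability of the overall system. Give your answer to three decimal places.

R(trip amplifier) = exp(−0.00083 × 100) = 0.92035
R(neutron-flux detector) = exp(−0.00097 × 100) = 0.90756
R(coincidence logic module) = exp(−0.0013 × 100) = 0.87810
R(signal conditioner) = exp(−0.00089 × 100) = 0.91485
R(trip breaker) = exp(−0.0011 × 100) = 0.89583
Series (neutron-flux detector and coincidence logic module): 0.90756 × 0.87810 = 0.79693
Series (signal conditioner and trip breaker): 0.91485 × 0.89583 = 0.81955
Parallel ([0.79693] and [0.81955]): 1 − (1 − 0.79693)(1 − 0.81955) = 0.96336
Series (trip amplifier and [0.96336]): 0.92035 × 0.96336 = 0.887

0.887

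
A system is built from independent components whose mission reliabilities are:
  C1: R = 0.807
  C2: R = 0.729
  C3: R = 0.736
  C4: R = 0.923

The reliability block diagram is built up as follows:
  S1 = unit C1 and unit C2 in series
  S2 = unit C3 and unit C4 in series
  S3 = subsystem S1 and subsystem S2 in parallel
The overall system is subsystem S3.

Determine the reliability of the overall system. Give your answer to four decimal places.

0.8680

Series (C1 and C2): 0.807000 × 0.729000 = 0.588303
Series (C3 and C4): 0.736000 × 0.923000 = 0.679328
Parallel ([0.588303] and [0.679328]): 1 − (1 − 0.588303)(1 − 0.679328) = 0.8680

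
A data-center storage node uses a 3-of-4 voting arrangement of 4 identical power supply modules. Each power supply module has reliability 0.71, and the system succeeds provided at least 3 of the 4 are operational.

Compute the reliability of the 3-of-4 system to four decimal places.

R = Σ_{i=3}^{4} C(4,i) p^i (1−p)^{4−i} with p = 0.71
C(4,3)·0.71^3·0.29^1 = 0.415177
C(4,4)·0.71^4·0.29^0 = 0.254117
Sum = 0.6693

0.6693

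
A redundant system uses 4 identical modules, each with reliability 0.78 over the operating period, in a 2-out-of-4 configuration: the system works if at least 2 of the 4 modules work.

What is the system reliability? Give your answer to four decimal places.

0.9644

R = Σ_{i=2}^{4} C(4,i) p^i (1−p)^{4−i} with p = 0.78
C(4,2)·0.78^2·0.22^2 = 0.176679
C(4,3)·0.78^3·0.22^1 = 0.417606
C(4,4)·0.78^4·0.22^0 = 0.370151
Sum = 0.9644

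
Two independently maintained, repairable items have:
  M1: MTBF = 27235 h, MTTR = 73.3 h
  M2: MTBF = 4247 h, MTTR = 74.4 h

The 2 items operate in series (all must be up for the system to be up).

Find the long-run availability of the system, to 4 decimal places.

0.9801

A(M1) = MTBF/(MTBF+MTTR) = 27235/(27235+73.3) = 0.997316
A(M2) = MTBF/(MTBF+MTTR) = 4247/(4247+74.4) = 0.982783
Series availability: 0.997316 × 0.982783 = 0.9801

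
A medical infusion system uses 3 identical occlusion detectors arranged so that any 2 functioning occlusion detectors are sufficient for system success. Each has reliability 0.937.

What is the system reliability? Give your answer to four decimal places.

0.9886

R = Σ_{i=2}^{3} C(3,i) p^i (1−p)^{3−i} with p = 0.937
C(3,2)·0.937^2·0.063^1 = 0.165936
C(3,3)·0.937^3·0.063^0 = 0.822657
Sum = 0.9886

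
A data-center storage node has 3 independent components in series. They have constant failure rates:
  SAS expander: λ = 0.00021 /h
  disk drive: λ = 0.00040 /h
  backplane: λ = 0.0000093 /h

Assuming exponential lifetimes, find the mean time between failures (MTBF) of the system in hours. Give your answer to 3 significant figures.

1610

Series of exponential components: λ_sys = Σ λ_i
λ_sys = 0.00021 + 0.00040 + 0.0000093 = 6.1930e-04 /h
MTBF = 1 / λ_sys = 1610 h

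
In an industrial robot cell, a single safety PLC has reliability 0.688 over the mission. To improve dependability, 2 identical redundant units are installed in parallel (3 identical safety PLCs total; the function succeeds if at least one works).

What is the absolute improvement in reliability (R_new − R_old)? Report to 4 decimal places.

0.2816

R_before = 0.688
R_after = 1 − (1 − 0.688)^3 = 0.9696
ΔR = 0.9696 − 0.688 = 0.2816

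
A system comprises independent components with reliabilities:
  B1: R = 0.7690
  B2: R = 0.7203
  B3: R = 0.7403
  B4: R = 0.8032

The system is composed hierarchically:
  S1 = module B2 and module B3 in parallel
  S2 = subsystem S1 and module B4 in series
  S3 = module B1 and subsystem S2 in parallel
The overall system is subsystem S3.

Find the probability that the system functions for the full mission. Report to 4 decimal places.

Parallel (B2 and B3): 1 − (1 − 0.720300)(1 − 0.740300) = 0.927362
Series ([0.927362] and B4): 0.927362 × 0.803200 = 0.744857
Parallel (B1 and [0.744857]): 1 − (1 − 0.769000)(1 − 0.744857) = 0.9411

0.9411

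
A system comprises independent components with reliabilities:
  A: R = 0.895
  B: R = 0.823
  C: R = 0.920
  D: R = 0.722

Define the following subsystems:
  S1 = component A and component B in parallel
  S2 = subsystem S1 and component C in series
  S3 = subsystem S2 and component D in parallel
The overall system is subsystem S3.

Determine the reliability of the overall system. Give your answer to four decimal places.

Parallel (A and B): 1 − (1 − 0.895000)(1 − 0.823000) = 0.981415
Series ([0.981415] and C): 0.981415 × 0.920000 = 0.902902
Parallel ([0.902902] and D): 1 − (1 − 0.902902)(1 − 0.722000) = 0.9730

0.9730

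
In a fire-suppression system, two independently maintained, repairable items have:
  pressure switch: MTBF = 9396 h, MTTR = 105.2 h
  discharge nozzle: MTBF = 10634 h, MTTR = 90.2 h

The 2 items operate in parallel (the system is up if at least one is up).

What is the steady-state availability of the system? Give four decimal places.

0.9999

A(pressure switch) = MTBF/(MTBF+MTTR) = 9396/(9396+105.2) = 0.988928
A(discharge nozzle) = MTBF/(MTBF+MTTR) = 10634/(10634+90.2) = 0.991589
Parallel availability: 1 − (1 − 0.988928)(1 − 0.991589) = 0.9999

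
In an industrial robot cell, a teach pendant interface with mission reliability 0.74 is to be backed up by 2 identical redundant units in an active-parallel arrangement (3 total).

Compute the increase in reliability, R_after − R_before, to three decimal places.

0.242

R_before = 0.74
R_after = 1 − (1 − 0.74)^3 = 0.982
ΔR = 0.982 − 0.74 = 0.242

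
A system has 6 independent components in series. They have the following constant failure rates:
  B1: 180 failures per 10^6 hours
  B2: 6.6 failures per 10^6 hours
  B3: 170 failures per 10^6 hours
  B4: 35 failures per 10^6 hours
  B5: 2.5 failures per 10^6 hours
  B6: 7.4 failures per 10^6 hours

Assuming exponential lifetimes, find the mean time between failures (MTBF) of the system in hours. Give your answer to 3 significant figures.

Series of exponential components: λ_sys = Σ λ_i
λ_sys = 0.00018 + 0.0000066 + 0.00017 + 0.000035 + 0.0000025 + 0.0000074 = 4.0150e-04 /h
MTBF = 1 / λ_sys = 2490 h

2490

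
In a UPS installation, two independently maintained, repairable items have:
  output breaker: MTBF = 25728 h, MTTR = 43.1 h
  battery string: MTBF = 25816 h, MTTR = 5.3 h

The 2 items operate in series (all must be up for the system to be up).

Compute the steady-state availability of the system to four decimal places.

A(output breaker) = MTBF/(MTBF+MTTR) = 25728/(25728+43.1) = 0.998328
A(battery string) = MTBF/(MTBF+MTTR) = 25816/(25816+5.3) = 0.999795
Series availability: 0.998328 × 0.999795 = 0.9981

0.9981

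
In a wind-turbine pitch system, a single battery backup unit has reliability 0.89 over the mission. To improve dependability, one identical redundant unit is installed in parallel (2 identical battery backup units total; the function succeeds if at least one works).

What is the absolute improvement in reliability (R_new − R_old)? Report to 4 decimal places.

R_before = 0.89
R_after = 1 − (1 − 0.89)^2 = 0.9879
ΔR = 0.9879 − 0.89 = 0.0979

0.0979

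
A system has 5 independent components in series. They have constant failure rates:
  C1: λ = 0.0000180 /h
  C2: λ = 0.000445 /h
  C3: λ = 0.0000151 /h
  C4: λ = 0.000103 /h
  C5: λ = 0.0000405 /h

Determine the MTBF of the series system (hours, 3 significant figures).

1610

Series of exponential components: λ_sys = Σ λ_i
λ_sys = 0.0000180 + 0.000445 + 0.0000151 + 0.000103 + 0.0000405 = 6.2160e-04 /h
MTBF = 1 / λ_sys = 1610 h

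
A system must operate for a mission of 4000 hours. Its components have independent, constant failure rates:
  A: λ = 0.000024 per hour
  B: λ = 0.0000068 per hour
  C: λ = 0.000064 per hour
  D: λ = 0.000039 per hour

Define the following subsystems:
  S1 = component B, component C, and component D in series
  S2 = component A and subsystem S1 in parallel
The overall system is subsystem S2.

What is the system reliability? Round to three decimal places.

R(A) = exp(−0.000024 × 4000) = 0.90846
R(B) = exp(−0.0000068 × 4000) = 0.97317
R(C) = exp(−0.000064 × 4000) = 0.77414
R(D) = exp(−0.000039 × 4000) = 0.85556
Series (B, C, and D): 0.97317 × 0.77414 × 0.85556 = 0.64455
Parallel (A and [0.64455]): 1 − (1 − 0.90846)(1 − 0.64455) = 0.967

0.967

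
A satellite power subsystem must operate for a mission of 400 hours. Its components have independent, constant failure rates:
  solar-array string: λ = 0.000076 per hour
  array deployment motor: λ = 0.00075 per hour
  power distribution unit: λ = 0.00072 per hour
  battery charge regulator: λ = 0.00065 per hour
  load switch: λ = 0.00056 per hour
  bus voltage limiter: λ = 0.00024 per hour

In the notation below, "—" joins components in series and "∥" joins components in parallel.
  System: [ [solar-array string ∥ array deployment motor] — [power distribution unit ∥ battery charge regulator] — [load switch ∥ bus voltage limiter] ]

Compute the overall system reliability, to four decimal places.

0.9182

R(solar-array string) = exp(−0.000076 × 400) = 0.970057
R(array deployment motor) = exp(−0.00075 × 400) = 0.740818
R(power distribution unit) = exp(−0.00072 × 400) = 0.749762
R(battery charge regulator) = exp(−0.00065 × 400) = 0.771052
R(load switch) = exp(−0.00056 × 400) = 0.799315
R(bus voltage limiter) = exp(−0.00024 × 400) = 0.908464
Parallel (solar-array string and array deployment motor): 1 − (1 − 0.970057)(1 − 0.740818) = 0.992239
Parallel (power distribution unit and battery charge regulator): 1 − (1 − 0.749762)(1 − 0.771052) = 0.942709
Parallel (load switch and bus voltage limiter): 1 − (1 − 0.799315)(1 − 0.908464) = 0.981630
Series ([0.992239], [0.942709], and [0.981630]): 0.992239 × 0.942709 × 0.981630 = 0.9182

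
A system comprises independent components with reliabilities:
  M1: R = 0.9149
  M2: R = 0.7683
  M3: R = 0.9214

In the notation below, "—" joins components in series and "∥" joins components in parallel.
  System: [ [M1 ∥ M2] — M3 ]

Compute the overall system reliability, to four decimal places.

Parallel (M1 and M2): 1 − (1 − 0.914900)(1 − 0.768300) = 0.980282
Series ([0.980282] and M3): 0.980282 × 0.921400 = 0.9032

0.9032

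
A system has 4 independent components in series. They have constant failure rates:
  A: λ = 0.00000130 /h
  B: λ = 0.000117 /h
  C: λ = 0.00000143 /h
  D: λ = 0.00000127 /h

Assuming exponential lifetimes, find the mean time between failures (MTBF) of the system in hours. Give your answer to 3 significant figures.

Series of exponential components: λ_sys = Σ λ_i
λ_sys = 0.00000130 + 0.000117 + 0.00000143 + 0.00000127 = 1.2100e-04 /h
MTBF = 1 / λ_sys = 8260 h

8260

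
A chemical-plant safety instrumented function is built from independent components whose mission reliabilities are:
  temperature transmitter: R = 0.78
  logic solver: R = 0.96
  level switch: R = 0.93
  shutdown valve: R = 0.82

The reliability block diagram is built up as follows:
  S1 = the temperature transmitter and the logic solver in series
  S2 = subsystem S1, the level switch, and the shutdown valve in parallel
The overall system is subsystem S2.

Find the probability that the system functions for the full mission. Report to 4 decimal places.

0.9968

Series (temperature transmitter and logic solver): 0.780000 × 0.960000 = 0.748800
Parallel ([0.748800], level switch, and shutdown valve): 1 − (1 − 0.748800)(1 − 0.930000)(1 − 0.820000) = 0.9968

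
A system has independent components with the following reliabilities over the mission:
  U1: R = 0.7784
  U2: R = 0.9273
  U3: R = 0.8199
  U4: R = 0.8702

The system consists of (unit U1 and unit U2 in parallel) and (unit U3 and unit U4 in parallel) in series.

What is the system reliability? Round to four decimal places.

0.9609

Parallel (U1 and U2): 1 − (1 − 0.778400)(1 − 0.927300) = 0.983890
Parallel (U3 and U4): 1 − (1 − 0.819900)(1 − 0.870200) = 0.976623
Series ([0.983890] and [0.976623]): 0.983890 × 0.976623 = 0.9609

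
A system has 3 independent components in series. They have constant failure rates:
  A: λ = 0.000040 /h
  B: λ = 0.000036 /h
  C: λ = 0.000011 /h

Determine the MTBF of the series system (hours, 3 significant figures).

11500

Series of exponential components: λ_sys = Σ λ_i
λ_sys = 0.000040 + 0.000036 + 0.000011 = 8.7000e-05 /h
MTBF = 1 / λ_sys = 11500 h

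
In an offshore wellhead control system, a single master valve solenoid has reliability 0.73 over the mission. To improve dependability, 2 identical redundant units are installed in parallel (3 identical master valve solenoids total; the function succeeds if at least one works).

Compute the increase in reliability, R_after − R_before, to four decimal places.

0.2503

R_before = 0.73
R_after = 1 − (1 − 0.73)^3 = 0.9803
ΔR = 0.9803 − 0.73 = 0.2503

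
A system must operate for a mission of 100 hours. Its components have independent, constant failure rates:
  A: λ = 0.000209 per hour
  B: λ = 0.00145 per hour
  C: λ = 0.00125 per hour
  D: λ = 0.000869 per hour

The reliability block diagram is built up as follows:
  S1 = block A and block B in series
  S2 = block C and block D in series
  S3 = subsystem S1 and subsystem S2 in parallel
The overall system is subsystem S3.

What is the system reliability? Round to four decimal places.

R(A) = exp(−0.000209 × 100) = 0.979317
R(B) = exp(−0.00145 × 100) = 0.865022
R(C) = exp(−0.00125 × 100) = 0.882497
R(D) = exp(−0.000869 × 100) = 0.916769
Series (A and B): 0.979317 × 0.865022 = 0.847131
Series (C and D): 0.882497 × 0.916769 = 0.809046
Parallel ([0.847131] and [0.809046]): 1 − (1 − 0.847131)(1 − 0.809046) = 0.9708

0.9708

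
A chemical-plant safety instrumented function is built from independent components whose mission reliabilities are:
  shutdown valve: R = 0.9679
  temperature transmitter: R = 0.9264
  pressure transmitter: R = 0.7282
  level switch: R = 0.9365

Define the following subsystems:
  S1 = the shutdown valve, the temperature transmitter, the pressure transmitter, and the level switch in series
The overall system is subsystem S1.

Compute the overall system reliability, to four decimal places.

0.6115

Series (shutdown valve, temperature transmitter, pressure transmitter, and level switch): 0.967900 × 0.926400 × 0.728200 × 0.936500 = 0.6115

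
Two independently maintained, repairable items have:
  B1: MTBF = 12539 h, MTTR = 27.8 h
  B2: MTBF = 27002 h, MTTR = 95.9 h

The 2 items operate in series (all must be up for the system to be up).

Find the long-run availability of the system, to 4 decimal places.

0.9943

A(B1) = MTBF/(MTBF+MTTR) = 12539/(12539+27.8) = 0.997788
A(B2) = MTBF/(MTBF+MTTR) = 27002/(27002+95.9) = 0.996461
Series availability: 0.997788 × 0.996461 = 0.9943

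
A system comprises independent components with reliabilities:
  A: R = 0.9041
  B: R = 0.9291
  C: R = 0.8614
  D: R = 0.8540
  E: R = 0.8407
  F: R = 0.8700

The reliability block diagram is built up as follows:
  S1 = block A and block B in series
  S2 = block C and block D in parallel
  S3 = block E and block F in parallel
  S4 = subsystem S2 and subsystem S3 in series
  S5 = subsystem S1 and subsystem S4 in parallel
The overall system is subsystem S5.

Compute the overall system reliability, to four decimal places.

Series (A and B): 0.904100 × 0.929100 = 0.839999
Parallel (C and D): 1 − (1 − 0.861400)(1 − 0.854000) = 0.979764
Parallel (E and F): 1 − (1 − 0.840700)(1 − 0.870000) = 0.979291
Series ([0.979764] and [0.979291]): 0.979764 × 0.979291 = 0.959474
Parallel ([0.839999] and [0.959474]): 1 − (1 − 0.839999)(1 − 0.959474) = 0.9935

0.9935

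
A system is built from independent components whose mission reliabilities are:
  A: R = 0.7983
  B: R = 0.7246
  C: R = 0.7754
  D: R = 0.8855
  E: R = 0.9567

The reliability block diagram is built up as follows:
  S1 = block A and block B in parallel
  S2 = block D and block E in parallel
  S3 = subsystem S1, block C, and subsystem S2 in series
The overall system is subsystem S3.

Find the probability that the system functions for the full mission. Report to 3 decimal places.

Parallel (A and B): 1 − (1 − 0.79830)(1 − 0.72460) = 0.94445
Parallel (D and E): 1 − (1 − 0.88550)(1 − 0.95670) = 0.99504
Series ([0.94445], C, and [0.99504]): 0.94445 × 0.77540 × 0.99504 = 0.729

0.729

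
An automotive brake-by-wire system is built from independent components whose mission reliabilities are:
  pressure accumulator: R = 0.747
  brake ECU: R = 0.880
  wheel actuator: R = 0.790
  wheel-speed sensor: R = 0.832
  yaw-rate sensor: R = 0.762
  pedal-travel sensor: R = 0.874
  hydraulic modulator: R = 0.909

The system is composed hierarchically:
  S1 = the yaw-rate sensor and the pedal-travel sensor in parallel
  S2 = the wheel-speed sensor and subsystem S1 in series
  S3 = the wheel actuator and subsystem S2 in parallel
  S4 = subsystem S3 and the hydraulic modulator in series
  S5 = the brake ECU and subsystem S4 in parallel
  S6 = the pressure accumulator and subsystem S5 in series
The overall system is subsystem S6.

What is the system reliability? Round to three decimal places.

Parallel (yaw-rate sensor and pedal-travel sensor): 1 − (1 − 0.76200)(1 − 0.87400) = 0.97001
Series (wheel-speed sensor and [0.97001]): 0.83200 × 0.97001 = 0.80705
Parallel (wheel actuator and [0.80705]): 1 − (1 − 0.79000)(1 − 0.80705) = 0.95948
Series ([0.95948] and hydraulic modulator): 0.95948 × 0.90900 = 0.87217
Parallel (brake ECU and [0.87217]): 1 − (1 − 0.88000)(1 − 0.87217) = 0.98466
Series (pressure accumulator and [0.98466]): 0.74700 × 0.98466 = 0.736

0.736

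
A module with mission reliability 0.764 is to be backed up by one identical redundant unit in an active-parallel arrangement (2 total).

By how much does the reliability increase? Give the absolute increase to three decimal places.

R_before = 0.764
R_after = 1 − (1 − 0.764)^2 = 0.944
ΔR = 0.944 − 0.764 = 0.180

0.180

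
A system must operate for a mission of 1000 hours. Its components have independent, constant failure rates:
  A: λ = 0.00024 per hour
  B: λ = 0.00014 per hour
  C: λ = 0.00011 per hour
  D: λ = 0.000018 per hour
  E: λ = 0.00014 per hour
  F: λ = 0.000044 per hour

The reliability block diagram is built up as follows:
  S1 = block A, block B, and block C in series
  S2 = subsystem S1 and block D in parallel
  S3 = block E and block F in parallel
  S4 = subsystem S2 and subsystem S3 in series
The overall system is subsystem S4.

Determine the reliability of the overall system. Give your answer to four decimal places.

0.9875

R(A) = exp(−0.00024 × 1000) = 0.786628
R(B) = exp(−0.00014 × 1000) = 0.869358
R(C) = exp(−0.00011 × 1000) = 0.895834
R(D) = exp(−0.000018 × 1000) = 0.982161
R(E) = exp(−0.00014 × 1000) = 0.869358
R(F) = exp(−0.000044 × 1000) = 0.956954
Series (A, B, and C): 0.786628 × 0.869358 × 0.895834 = 0.612626
Parallel ([0.612626] and D): 1 − (1 − 0.612626)(1 − 0.982161) = 0.993090
Parallel (E and F): 1 − (1 − 0.869358)(1 − 0.956954) = 0.994376
Series ([0.993090] and [0.994376]): 0.993090 × 0.994376 = 0.9875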